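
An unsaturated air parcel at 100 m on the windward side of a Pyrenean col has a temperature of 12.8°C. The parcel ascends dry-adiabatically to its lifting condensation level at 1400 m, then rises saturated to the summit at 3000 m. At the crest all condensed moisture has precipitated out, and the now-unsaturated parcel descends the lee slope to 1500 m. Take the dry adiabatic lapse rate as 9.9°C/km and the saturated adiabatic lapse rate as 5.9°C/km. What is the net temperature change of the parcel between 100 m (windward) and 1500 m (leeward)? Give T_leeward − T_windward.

-7.46°C

Dry to 1400 m: -9.9 × 1.3 km = -12.87°C, so T = -0.07°C.
Saturated to 3000 m: -5.9 × 1.6 km = -9.44°C, so T = -9.51°C.
Dry descent to 1500 m: +9.9 × 1.5 km = +14.85°C, so T = 5.34°C.
Net change vs windward start: 5.34 − 12.8 = -7.46°C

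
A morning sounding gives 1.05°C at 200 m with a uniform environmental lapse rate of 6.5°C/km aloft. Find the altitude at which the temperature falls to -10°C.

1900 m

Height above start = (1.05 − (-10)) / 6.5 = 1.7 km
Altitude = 200 m + 1700 m = 1900 m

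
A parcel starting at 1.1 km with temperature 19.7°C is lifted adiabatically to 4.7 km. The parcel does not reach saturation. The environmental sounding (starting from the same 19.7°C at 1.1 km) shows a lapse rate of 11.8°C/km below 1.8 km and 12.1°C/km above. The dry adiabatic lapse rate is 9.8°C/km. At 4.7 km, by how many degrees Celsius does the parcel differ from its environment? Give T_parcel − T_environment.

+8.07°C (parcel warmer than environment)

Parcel:
  Dry to 4700 m: -9.8 × 3.6 km = -35.28°C, so T = -15.58°C.
Environment:
  Environment, lower layer to 1800 m: -11.8 × 0.7 km = -8.26°C, so T = 11.44°C.
  Environment, upper layer to 4700 m: -12.1 × 2.9 km = -35.09°C, so T = -23.65°C.
T_parcel − T_env = -15.58 − (-23.65) = +8.07°C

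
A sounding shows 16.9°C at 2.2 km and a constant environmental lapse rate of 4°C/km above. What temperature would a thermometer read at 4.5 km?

7.7°C

Environmental to 4500 m: -4 × 2.3 km = -9.2°C, so T = 7.7°C.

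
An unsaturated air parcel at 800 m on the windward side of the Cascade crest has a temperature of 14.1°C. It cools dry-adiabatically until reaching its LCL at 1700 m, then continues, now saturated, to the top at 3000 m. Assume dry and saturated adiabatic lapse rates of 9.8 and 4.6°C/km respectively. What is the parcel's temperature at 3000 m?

Dry to 1700 m: -9.8 × 0.9 km = -8.82°C, so T = 5.28°C.
Saturated to 3000 m: -4.6 × 1.3 km = -5.98°C, so T = -0.7°C.

-0.7°C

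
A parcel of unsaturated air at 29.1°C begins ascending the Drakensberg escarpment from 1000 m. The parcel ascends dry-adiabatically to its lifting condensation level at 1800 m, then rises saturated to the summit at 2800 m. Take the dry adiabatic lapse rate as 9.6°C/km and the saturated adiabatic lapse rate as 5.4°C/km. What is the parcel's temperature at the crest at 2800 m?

16.02°C

1000 → 1800 m (dry, 9.6°C/km): ΔT = -9.6 × 0.8 = -7.68°C → T = 21.42°C
1800 → 2800 m (saturated, 5.4°C/km): ΔT = -5.4 × 1 = -5.4°C → T = 16.02°C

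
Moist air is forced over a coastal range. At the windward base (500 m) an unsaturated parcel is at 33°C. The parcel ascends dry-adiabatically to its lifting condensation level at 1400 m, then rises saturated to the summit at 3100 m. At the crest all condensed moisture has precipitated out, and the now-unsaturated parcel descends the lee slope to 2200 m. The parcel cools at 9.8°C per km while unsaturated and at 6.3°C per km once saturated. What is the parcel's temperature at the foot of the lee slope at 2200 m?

22.29°C

Dry to 1400 m: -9.8 × 0.9 km = -8.82°C, so T = 24.18°C.
Saturated to 3100 m: -6.3 × 1.7 km = -10.71°C, so T = 13.47°C.
Dry descent to 2200 m: +9.8 × 0.9 km = +8.82°C, so T = 22.29°C.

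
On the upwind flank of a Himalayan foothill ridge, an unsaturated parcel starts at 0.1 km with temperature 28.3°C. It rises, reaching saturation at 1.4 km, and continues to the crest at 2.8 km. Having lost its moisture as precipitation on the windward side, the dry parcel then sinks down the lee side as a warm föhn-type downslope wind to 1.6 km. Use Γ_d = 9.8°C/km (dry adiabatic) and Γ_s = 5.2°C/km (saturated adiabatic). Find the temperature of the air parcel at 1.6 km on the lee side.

From 100 m to 1400 m (dry): cools by 9.8 × 1.3 = 12.74°C, giving 15.56°C.
From 1400 m to 2800 m (saturated): cools by 5.2 × 1.4 = 7.28°C, giving 8.28°C.
From 2800 m to 1600 m (dry descent): warms by 9.8 × 1.2 = 11.76°C, giving 20.04°C.

20.04°C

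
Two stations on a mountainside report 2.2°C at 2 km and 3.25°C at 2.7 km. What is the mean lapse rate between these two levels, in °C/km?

-1.5°C/km

Γ = −ΔT/Δz = (2.2 − 3.25) / (2700 − 2000) m
  = -1.05°C / 0.7 km = -1.5°C/km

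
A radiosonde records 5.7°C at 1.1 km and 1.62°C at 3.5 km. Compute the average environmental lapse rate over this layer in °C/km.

Γ = −ΔT/Δz = (5.7 − 1.62) / (3500 − 1100) m
  = 4.08°C / 2.4 km = 1.7°C/km

1.7°C/km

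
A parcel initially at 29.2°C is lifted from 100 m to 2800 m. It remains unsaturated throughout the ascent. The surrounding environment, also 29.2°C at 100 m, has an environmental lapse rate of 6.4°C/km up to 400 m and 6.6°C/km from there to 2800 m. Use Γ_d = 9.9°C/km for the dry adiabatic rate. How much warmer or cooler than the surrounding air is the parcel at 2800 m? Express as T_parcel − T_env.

-8.97°C (parcel cooler than environment)

Parcel:
  Dry to 2800 m: -9.9 × 2.7 km = -26.73°C, so T = 2.47°C.
Environment:
  Environment, lower layer to 400 m: -6.4 × 0.3 km = -1.92°C, so T = 27.28°C.
  Environment, upper layer to 2800 m: -6.6 × 2.4 km = -15.84°C, so T = 11.44°C.
T_parcel − T_env = 2.47 − 11.44 = -8.97°C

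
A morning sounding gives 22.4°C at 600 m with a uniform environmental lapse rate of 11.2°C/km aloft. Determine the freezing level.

2600 m

Height above start = (22.4 − 0) / 11.2 = 2 km
Altitude = 600 m + 2000 m = 2600 m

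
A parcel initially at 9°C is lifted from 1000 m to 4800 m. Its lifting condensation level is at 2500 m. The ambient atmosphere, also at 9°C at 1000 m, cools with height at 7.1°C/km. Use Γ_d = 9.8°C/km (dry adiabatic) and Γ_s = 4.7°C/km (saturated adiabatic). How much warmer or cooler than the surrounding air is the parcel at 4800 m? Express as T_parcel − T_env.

+1.47°C (parcel warmer than environment)

Parcel:
  1000–2500 m, dry: Δz = 1.5 km ⇒ ΔT = -14.7°C; T = -5.7°C
  2500–4800 m, saturated: Δz = 2.3 km ⇒ ΔT = -10.81°C; T = -16.51°C
Environment:
  1000–4800 m, environment: Δz = 3.8 km ⇒ ΔT = -26.98°C; T = -17.98°C
T_parcel − T_env = -16.51 − (-17.98) = +1.47°C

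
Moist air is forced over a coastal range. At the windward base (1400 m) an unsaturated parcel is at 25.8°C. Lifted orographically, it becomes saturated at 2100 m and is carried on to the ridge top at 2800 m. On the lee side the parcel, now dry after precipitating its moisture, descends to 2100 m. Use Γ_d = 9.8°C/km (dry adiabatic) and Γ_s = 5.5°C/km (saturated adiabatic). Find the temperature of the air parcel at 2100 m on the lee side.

From 1400 m to 2100 m (dry): cools by 9.8 × 0.7 = 6.86°C, giving 18.94°C.
From 2100 m to 2800 m (saturated): cools by 5.5 × 0.7 = 3.85°C, giving 15.09°C.
From 2800 m to 2100 m (dry descent): warms by 9.8 × 0.7 = 6.86°C, giving 21.95°C.

21.95°C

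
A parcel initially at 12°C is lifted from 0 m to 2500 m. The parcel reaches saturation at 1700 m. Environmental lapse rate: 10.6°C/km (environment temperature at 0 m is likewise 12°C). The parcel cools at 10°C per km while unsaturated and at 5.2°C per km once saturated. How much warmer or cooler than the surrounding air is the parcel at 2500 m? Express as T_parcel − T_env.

Parcel:
  Dry to 1700 m: -10 × 1.7 km = -17°C, so T = -5°C.
  Saturated to 2500 m: -5.2 × 0.8 km = -4.16°C, so T = -9.16°C.
Environment:
  Environment to 2500 m: -10.6 × 2.5 km = -26.5°C, so T = -14.5°C.
T_parcel − T_env = -9.16 − (-14.5) = +5.34°C

+5.34°C (parcel warmer than environment)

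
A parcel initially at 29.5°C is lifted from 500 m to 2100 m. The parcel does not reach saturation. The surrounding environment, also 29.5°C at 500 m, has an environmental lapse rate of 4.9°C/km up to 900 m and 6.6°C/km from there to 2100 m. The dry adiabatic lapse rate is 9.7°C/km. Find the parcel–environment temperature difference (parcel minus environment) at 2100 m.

Parcel:
  Dry to 2100 m: -9.7 × 1.6 km = -15.52°C, so T = 13.98°C.
Environment:
  Environment, lower layer to 900 m: -4.9 × 0.4 km = -1.96°C, so T = 27.54°C.
  Environment, upper layer to 2100 m: -6.6 × 1.2 km = -7.92°C, so T = 19.62°C.
T_parcel − T_env = 13.98 − 19.62 = -5.64°C

-5.64°C (parcel cooler than environment)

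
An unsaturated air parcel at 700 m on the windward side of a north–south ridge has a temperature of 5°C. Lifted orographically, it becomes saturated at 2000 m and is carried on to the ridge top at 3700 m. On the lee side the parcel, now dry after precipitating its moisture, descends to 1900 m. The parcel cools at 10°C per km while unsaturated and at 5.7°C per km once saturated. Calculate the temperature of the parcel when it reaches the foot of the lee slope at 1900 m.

From 700 m to 2000 m (dry): cools by 10 × 1.3 = 13°C, giving -8°C.
From 2000 m to 3700 m (saturated): cools by 5.7 × 1.7 = 9.69°C, giving -17.69°C.
From 3700 m to 1900 m (dry descent): warms by 10 × 1.8 = 18°C, giving 0.31°C.

0.31°C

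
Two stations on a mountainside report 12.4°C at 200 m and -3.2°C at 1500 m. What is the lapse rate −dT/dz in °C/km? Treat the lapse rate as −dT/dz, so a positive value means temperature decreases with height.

Γ = −ΔT/Δz = (12.4 − (-3.2)) / (1500 − 200) m
  = 15.6°C / 1.3 km = 12°C/km

12°C/km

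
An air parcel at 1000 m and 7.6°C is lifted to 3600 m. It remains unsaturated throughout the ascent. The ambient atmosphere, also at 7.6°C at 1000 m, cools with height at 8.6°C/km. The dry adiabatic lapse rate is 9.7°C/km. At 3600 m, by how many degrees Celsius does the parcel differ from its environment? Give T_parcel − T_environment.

Parcel:
  1000–3600 m, dry: Δz = 2.6 km ⇒ ΔT = -25.22°C; T = -17.62°C
Environment:
  1000–3600 m, environment: Δz = 2.6 km ⇒ ΔT = -22.36°C; T = -14.76°C
T_parcel − T_env = -17.62 − (-14.76) = -2.86°C

-2.86°C (parcel cooler than environment)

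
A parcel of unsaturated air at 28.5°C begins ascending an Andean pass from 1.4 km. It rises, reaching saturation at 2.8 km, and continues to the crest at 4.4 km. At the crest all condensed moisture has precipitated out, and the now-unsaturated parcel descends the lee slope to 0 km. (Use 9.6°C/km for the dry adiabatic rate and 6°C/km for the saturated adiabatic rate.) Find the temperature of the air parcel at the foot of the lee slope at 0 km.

47.7°C

1400 → 2800 m (dry, 9.6°C/km): ΔT = -9.6 × 1.4 = -13.44°C → T = 15.06°C
2800 → 4400 m (saturated, 6°C/km): ΔT = -6 × 1.6 = -9.6°C → T = 5.46°C
4400 → 0 m (dry descent, 9.6°C/km): ΔT = +9.6 × 4.4 = +42.24°C → T = 47.7°C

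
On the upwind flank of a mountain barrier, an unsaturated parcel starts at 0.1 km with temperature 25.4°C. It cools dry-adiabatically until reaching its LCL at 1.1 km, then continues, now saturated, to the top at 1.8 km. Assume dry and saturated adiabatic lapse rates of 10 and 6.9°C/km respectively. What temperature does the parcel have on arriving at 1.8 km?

From 100 m to 1100 m (dry): cools by 10 × 1 = 10°C, giving 15.4°C.
From 1100 m to 1800 m (saturated): cools by 6.9 × 0.7 = 4.83°C, giving 10.57°C.

10.57°C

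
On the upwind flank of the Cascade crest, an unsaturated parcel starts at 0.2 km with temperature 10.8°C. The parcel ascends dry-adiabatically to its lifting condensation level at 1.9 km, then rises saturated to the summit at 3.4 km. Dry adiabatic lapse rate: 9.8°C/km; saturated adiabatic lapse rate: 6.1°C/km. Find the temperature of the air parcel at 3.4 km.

200–1900 m, dry: Δz = 1.7 km ⇒ ΔT = -16.66°C; T = -5.86°C
1900–3400 m, saturated: Δz = 1.5 km ⇒ ΔT = -9.15°C; T = -15.01°C

-15.01°C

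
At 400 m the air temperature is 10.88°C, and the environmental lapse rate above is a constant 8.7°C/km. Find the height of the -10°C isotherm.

2800 m

Height above start = (10.88 − (-10)) / 8.7 = 2.4 km
Altitude = 400 m + 2400 m = 2800 m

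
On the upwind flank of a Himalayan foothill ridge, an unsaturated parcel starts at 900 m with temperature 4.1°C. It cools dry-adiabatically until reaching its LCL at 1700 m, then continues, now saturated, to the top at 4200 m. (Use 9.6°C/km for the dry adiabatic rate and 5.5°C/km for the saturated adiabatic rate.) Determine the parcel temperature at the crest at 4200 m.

-17.33°C

Dry to 1700 m: -9.6 × 0.8 km = -7.68°C, so T = -3.58°C.
Saturated to 4200 m: -5.5 × 2.5 km = -13.75°C, so T = -17.33°C.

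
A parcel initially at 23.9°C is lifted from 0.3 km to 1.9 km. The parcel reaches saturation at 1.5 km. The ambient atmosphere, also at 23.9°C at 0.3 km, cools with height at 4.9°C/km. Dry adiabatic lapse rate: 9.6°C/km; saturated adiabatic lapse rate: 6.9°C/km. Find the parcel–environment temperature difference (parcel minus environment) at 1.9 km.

Parcel:
  300–1500 m, dry: Δz = 1.2 km ⇒ ΔT = -11.52°C; T = 12.38°C
  1500–1900 m, saturated: Δz = 0.4 km ⇒ ΔT = -2.76°C; T = 9.62°C
Environment:
  300–1900 m, environment: Δz = 1.6 km ⇒ ΔT = -7.84°C; T = 16.06°C
T_parcel − T_env = 9.62 − 16.06 = -6.44°C

-6.44°C (parcel cooler than environment)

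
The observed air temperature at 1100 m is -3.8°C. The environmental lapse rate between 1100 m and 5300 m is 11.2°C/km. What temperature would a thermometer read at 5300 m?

1100–5300 m, environmental: Δz = 4.2 km ⇒ ΔT = -47.04°C; T = -50.84°C

-50.84°C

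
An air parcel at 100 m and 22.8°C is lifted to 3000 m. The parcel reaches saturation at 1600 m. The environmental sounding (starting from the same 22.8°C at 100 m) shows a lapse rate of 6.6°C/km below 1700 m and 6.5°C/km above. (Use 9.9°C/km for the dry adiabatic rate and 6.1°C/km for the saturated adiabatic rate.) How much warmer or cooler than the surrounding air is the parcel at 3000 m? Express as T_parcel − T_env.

Parcel:
  100 → 1600 m (dry, 9.9°C/km): ΔT = -9.9 × 1.5 = -14.85°C → T = 7.95°C
  1600 → 3000 m (saturated, 6.1°C/km): ΔT = -6.1 × 1.4 = -8.54°C → T = -0.59°C
Environment:
  100 → 1700 m (environment, lower layer, 6.6°C/km): ΔT = -6.6 × 1.6 = -10.56°C → T = 12.24°C
  1700 → 3000 m (environment, upper layer, 6.5°C/km): ΔT = -6.5 × 1.3 = -8.45°C → T = 3.79°C
T_parcel − T_env = -0.59 − 3.79 = -4.38°C

-4.38°C (parcel cooler than environment)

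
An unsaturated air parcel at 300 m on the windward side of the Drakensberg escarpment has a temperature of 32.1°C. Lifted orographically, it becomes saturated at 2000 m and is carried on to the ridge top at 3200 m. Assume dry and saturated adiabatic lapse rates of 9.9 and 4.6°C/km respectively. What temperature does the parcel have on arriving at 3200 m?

From 300 m to 2000 m (dry): cools by 9.9 × 1.7 = 16.83°C, giving 15.27°C.
From 2000 m to 3200 m (saturated): cools by 4.6 × 1.2 = 5.52°C, giving 9.75°C.

9.75°C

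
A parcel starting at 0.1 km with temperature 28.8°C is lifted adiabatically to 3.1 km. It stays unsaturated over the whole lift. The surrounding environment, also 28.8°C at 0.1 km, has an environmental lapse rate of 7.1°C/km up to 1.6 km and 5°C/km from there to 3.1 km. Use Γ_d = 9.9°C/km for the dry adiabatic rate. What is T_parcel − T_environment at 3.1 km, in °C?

Parcel:
  100 → 3100 m (dry, 9.9°C/km): ΔT = -9.9 × 3 = -29.7°C → T = -0.9°C
Environment:
  100 → 1600 m (environment, lower layer, 7.1°C/km): ΔT = -7.1 × 1.5 = -10.65°C → T = 18.15°C
  1600 → 3100 m (environment, upper layer, 5°C/km): ΔT = -5 × 1.5 = -7.5°C → T = 10.65°C
T_parcel − T_env = -0.9 − 10.65 = -11.55°C

-11.55°C (parcel cooler than environment)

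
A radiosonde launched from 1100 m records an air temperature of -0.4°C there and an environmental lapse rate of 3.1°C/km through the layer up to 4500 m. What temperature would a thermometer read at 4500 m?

-10.94°C

1100 → 4500 m (environmental, 3.1°C/km): ΔT = -3.1 × 3.4 = -10.54°C → T = -10.94°C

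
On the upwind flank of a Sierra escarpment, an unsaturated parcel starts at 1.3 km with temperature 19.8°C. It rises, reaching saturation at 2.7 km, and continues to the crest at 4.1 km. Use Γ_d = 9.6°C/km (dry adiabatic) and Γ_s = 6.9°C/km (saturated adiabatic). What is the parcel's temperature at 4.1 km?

1300–2700 m, dry: Δz = 1.4 km ⇒ ΔT = -13.44°C; T = 6.36°C
2700–4100 m, saturated: Δz = 1.4 km ⇒ ΔT = -9.66°C; T = -3.3°C

-3.3°C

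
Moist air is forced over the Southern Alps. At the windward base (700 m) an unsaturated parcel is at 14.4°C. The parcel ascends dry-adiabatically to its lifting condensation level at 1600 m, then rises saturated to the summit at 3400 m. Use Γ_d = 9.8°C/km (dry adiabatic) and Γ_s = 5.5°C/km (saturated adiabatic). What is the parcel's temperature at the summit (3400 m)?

Dry to 1600 m: -9.8 × 0.9 km = -8.82°C, so T = 5.58°C.
Saturated to 3400 m: -5.5 × 1.8 km = -9.9°C, so T = -4.32°C.

-4.32°C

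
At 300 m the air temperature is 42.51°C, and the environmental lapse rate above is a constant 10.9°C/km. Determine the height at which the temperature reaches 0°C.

4200 m

Height above start = (42.51 − 0) / 10.9 = 3.9 km
Altitude = 300 m + 3900 m = 4200 m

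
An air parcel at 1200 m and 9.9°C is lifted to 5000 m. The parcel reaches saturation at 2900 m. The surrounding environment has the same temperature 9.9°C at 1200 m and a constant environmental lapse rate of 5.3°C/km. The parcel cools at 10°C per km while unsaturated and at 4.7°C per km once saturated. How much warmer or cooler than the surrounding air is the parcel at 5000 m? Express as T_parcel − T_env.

Parcel:
  1200–2900 m, dry: Δz = 1.7 km ⇒ ΔT = -17°C; T = -7.1°C
  2900–5000 m, saturated: Δz = 2.1 km ⇒ ΔT = -9.87°C; T = -16.97°C
Environment:
  1200–5000 m, environment: Δz = 3.8 km ⇒ ΔT = -20.14°C; T = -10.24°C
T_parcel − T_env = -16.97 − (-10.24) = -6.73°C

-6.73°C (parcel cooler than environment)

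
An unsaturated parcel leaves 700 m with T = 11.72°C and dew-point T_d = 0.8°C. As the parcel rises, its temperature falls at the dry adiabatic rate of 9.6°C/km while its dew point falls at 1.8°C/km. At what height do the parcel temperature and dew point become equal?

T and T_d converge at 9.6 − 1.8 = 7.8°C per km
Height above start = (11.72 − 0.8) / 7.8 = 1.4 km
LCL altitude = 700 m + 1400 m = 2100 m

2100 m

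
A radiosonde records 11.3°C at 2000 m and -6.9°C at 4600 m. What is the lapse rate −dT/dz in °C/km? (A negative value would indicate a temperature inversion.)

7°C/km

Γ = −ΔT/Δz = (11.3 − (-6.9)) / (4600 − 2000) m
  = 18.2°C / 2.6 km = 7°C/km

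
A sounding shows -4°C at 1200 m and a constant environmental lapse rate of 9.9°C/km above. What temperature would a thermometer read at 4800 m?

-39.64°C

From 1200 m to 4800 m (environmental): cools by 9.9 × 3.6 = 35.64°C, giving -39.64°C.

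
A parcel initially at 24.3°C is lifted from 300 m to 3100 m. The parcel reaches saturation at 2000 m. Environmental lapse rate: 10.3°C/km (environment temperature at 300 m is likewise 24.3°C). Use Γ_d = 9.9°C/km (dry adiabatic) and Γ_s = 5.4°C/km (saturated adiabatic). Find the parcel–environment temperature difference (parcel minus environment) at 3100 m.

+6.07°C (parcel warmer than environment)

Parcel:
  300–2000 m, dry: Δz = 1.7 km ⇒ ΔT = -16.83°C; T = 7.47°C
  2000–3100 m, saturated: Δz = 1.1 km ⇒ ΔT = -5.94°C; T = 1.53°C
Environment:
  300–3100 m, environment: Δz = 2.8 km ⇒ ΔT = -28.84°C; T = -4.54°C
T_parcel − T_env = 1.53 − (-4.54) = +6.07°C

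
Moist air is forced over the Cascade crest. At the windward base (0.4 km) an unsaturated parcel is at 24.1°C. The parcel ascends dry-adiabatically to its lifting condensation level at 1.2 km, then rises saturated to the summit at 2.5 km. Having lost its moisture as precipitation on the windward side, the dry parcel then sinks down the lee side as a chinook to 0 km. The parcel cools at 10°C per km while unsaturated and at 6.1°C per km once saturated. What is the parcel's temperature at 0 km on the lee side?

33.17°C

400 → 1200 m (dry, 10°C/km): ΔT = -10 × 0.8 = -8°C → T = 16.1°C
1200 → 2500 m (saturated, 6.1°C/km): ΔT = -6.1 × 1.3 = -7.93°C → T = 8.17°C
2500 → 0 m (dry descent, 10°C/km): ΔT = +10 × 2.5 = +25°C → T = 33.17°C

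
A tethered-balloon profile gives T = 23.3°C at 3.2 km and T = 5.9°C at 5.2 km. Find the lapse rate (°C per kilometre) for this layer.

Γ = −ΔT/Δz = (23.3 − 5.9) / (5200 − 3200) m
  = 17.4°C / 2 km = 8.7°C/km

8.7°C/km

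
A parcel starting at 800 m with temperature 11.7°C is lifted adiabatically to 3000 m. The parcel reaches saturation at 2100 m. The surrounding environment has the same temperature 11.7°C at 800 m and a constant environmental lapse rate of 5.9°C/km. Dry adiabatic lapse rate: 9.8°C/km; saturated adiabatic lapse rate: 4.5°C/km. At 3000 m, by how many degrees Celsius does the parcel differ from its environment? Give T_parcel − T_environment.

Parcel:
  800–2100 m, dry: Δz = 1.3 km ⇒ ΔT = -12.74°C; T = -1.04°C
  2100–3000 m, saturated: Δz = 0.9 km ⇒ ΔT = -4.05°C; T = -5.09°C
Environment:
  800–3000 m, environment: Δz = 2.2 km ⇒ ΔT = -12.98°C; T = -1.28°C
T_parcel − T_env = -5.09 − (-1.28) = -3.81°C

-3.81°C (parcel cooler than environment)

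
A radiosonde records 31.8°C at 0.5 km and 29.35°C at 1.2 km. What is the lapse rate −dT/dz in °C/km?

Γ = −ΔT/Δz = (31.8 − 29.35) / (1200 − 500) m
  = 2.45°C / 0.7 km = 3.5°C/km

3.5°C/km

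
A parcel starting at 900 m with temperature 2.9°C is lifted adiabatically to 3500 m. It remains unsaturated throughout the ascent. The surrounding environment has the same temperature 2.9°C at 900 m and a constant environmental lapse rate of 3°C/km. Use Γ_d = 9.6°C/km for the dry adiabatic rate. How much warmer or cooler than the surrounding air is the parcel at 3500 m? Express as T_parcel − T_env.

-17.16°C (parcel cooler than environment)

Parcel:
  900 → 3500 m (dry, 9.6°C/km): ΔT = -9.6 × 2.6 = -24.96°C → T = -22.06°C
Environment:
  900 → 3500 m (environment, 3°C/km): ΔT = -3 × 2.6 = -7.8°C → T = -4.9°C
T_parcel − T_env = -22.06 − (-4.9) = -17.16°C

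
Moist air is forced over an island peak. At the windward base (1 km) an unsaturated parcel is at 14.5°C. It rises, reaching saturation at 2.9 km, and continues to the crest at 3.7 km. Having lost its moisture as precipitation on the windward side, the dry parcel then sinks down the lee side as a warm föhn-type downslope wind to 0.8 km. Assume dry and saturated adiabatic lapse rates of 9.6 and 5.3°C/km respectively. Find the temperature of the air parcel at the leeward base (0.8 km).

19.86°C

From 1000 m to 2900 m (dry): cools by 9.6 × 1.9 = 18.24°C, giving -3.74°C.
From 2900 m to 3700 m (saturated): cools by 5.3 × 0.8 = 4.24°C, giving -7.98°C.
From 3700 m to 800 m (dry descent): warms by 9.6 × 2.9 = 27.84°C, giving 19.86°C.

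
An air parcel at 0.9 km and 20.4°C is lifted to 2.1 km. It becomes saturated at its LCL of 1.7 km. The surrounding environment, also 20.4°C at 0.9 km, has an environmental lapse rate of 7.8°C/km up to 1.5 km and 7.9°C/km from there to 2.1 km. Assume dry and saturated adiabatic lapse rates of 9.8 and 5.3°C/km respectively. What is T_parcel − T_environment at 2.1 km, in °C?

Parcel:
  900–1700 m, dry: Δz = 0.8 km ⇒ ΔT = -7.84°C; T = 12.56°C
  1700–2100 m, saturated: Δz = 0.4 km ⇒ ΔT = -2.12°C; T = 10.44°C
Environment:
  900–1500 m, environment, lower layer: Δz = 0.6 km ⇒ ΔT = -4.68°C; T = 15.72°C
  1500–2100 m, environment, upper layer: Δz = 0.6 km ⇒ ΔT = -4.74°C; T = 10.98°C
T_parcel − T_env = 10.44 − 10.98 = -0.54°C

-0.54°C (parcel cooler than environment)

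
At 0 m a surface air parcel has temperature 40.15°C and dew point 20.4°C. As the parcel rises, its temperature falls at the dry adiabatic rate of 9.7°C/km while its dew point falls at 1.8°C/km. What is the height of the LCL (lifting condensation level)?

T and T_d converge at 9.7 − 1.8 = 7.9°C per km
Height above start = (40.15 − 20.4) / 7.9 = 2.5 km
LCL altitude = 0 m + 2500 m = 2500 m

2500 m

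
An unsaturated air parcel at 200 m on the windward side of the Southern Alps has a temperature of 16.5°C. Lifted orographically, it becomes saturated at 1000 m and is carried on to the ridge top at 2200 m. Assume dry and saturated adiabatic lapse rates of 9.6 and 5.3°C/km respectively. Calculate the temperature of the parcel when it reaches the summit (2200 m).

200 → 1000 m (dry, 9.6°C/km): ΔT = -9.6 × 0.8 = -7.68°C → T = 8.82°C
1000 → 2200 m (saturated, 5.3°C/km): ΔT = -5.3 × 1.2 = -6.36°C → T = 2.46°C

2.46°C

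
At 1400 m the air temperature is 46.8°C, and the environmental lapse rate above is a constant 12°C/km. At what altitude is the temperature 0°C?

Height above start = (46.8 − 0) / 12 = 3.9 km
Altitude = 1400 m + 3900 m = 5300 m

5300 m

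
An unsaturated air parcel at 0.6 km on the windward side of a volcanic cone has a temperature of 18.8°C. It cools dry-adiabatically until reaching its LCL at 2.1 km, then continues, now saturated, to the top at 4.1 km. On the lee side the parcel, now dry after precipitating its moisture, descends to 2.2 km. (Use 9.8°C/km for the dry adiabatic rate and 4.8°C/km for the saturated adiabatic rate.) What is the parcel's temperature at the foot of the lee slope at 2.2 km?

13.12°C

Dry to 2100 m: -9.8 × 1.5 km = -14.7°C, so T = 4.1°C.
Saturated to 4100 m: -4.8 × 2 km = -9.6°C, so T = -5.5°C.
Dry descent to 2200 m: +9.8 × 1.9 km = +18.62°C, so T = 13.12°C.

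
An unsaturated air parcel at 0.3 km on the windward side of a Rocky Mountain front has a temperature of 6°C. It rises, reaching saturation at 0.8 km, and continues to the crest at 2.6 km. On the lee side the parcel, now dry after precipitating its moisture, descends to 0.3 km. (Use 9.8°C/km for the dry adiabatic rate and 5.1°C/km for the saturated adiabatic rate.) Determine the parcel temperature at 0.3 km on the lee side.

300–800 m, dry: Δz = 0.5 km ⇒ ΔT = -4.9°C; T = 1.1°C
800–2600 m, saturated: Δz = 1.8 km ⇒ ΔT = -9.18°C; T = -8.08°C
2600–300 m, dry descent: Δz = 2.3 km ⇒ ΔT = +22.54°C; T = 14.46°C

14.46°C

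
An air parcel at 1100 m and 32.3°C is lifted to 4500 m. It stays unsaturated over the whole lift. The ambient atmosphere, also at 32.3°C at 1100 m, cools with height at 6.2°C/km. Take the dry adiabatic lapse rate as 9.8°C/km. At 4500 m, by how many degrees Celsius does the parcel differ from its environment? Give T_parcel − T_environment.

-12.24°C (parcel cooler than environment)

Parcel:
  1100–4500 m, dry: Δz = 3.4 km ⇒ ΔT = -33.32°C; T = -1.02°C
Environment:
  1100–4500 m, environment: Δz = 3.4 km ⇒ ΔT = -21.08°C; T = 11.22°C
T_parcel − T_env = -1.02 − 11.22 = -12.24°C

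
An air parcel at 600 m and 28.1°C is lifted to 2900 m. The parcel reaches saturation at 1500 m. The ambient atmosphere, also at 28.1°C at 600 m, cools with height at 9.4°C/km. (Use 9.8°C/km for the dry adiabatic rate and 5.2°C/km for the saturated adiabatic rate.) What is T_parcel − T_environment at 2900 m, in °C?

+5.52°C (parcel warmer than environment)

Parcel:
  Dry to 1500 m: -9.8 × 0.9 km = -8.82°C, so T = 19.28°C.
  Saturated to 2900 m: -5.2 × 1.4 km = -7.28°C, so T = 12°C.
Environment:
  Environment to 2900 m: -9.4 × 2.3 km = -21.62°C, so T = 6.48°C.
T_parcel − T_env = 12 − 6.48 = +5.52°C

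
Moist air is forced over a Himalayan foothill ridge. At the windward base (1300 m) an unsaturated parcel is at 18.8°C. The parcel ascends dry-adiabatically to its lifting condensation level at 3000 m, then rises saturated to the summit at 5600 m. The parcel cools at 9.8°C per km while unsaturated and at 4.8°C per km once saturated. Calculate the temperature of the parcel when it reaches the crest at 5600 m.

-10.34°C

1300 → 3000 m (dry, 9.8°C/km): ΔT = -9.8 × 1.7 = -16.66°C → T = 2.14°C
3000 → 5600 m (saturated, 4.8°C/km): ΔT = -4.8 × 2.6 = -12.48°C → T = -10.34°C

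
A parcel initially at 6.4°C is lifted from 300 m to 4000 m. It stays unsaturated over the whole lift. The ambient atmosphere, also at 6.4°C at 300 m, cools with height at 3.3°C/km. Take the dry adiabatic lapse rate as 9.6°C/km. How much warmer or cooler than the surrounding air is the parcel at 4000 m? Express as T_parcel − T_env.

-23.31°C (parcel cooler than environment)

Parcel:
  300 → 4000 m (dry, 9.6°C/km): ΔT = -9.6 × 3.7 = -35.52°C → T = -29.12°C
Environment:
  300 → 4000 m (environment, 3.3°C/km): ΔT = -3.3 × 3.7 = -12.21°C → T = -5.81°C
T_parcel − T_env = -29.12 − (-5.81) = -23.31°C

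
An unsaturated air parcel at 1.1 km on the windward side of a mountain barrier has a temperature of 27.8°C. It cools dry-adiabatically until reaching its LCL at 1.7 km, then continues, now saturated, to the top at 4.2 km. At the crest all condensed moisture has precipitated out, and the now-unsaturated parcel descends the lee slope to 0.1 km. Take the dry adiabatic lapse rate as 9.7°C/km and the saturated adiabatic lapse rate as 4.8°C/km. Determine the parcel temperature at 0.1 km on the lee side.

49.75°C

1100 → 1700 m (dry, 9.7°C/km): ΔT = -9.7 × 0.6 = -5.82°C → T = 21.98°C
1700 → 4200 m (saturated, 4.8°C/km): ΔT = -4.8 × 2.5 = -12°C → T = 9.98°C
4200 → 100 m (dry descent, 9.7°C/km): ΔT = +9.7 × 4.1 = +39.77°C → T = 49.75°C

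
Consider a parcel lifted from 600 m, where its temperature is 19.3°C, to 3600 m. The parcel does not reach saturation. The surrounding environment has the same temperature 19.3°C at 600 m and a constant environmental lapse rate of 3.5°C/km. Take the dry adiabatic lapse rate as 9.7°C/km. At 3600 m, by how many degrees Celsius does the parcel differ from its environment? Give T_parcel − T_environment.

-18.6°C (parcel cooler than environment)

Parcel:
  600–3600 m, dry: Δz = 3 km ⇒ ΔT = -29.1°C; T = -9.8°C
Environment:
  600–3600 m, environment: Δz = 3 km ⇒ ΔT = -10.5°C; T = 8.8°C
T_parcel − T_env = -9.8 − 8.8 = -18.6°C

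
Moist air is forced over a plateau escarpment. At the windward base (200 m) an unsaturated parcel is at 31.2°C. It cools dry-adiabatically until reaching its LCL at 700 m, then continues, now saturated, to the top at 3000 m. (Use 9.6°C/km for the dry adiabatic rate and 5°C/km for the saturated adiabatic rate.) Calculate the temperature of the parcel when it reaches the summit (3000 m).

From 200 m to 700 m (dry): cools by 9.6 × 0.5 = 4.8°C, giving 26.4°C.
From 700 m to 3000 m (saturated): cools by 5 × 2.3 = 11.5°C, giving 14.9°C.

14.9°C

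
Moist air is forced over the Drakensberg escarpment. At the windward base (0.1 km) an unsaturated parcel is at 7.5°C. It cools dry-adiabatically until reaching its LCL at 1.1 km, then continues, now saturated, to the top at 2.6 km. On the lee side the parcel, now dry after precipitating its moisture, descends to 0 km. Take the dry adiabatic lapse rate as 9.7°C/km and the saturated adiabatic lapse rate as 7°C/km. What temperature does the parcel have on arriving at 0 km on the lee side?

12.52°C

100 → 1100 m (dry, 9.7°C/km): ΔT = -9.7 × 1 = -9.7°C → T = -2.2°C
1100 → 2600 m (saturated, 7°C/km): ΔT = -7 × 1.5 = -10.5°C → T = -12.7°C
2600 → 0 m (dry descent, 9.7°C/km): ΔT = +9.7 × 2.6 = +25.22°C → T = 12.52°C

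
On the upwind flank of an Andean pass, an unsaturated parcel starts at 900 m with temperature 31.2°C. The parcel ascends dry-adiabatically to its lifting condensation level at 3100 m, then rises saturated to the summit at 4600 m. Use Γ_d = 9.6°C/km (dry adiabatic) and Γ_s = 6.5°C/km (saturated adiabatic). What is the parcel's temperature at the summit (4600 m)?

900 → 3100 m (dry, 9.6°C/km): ΔT = -9.6 × 2.2 = -21.12°C → T = 10.08°C
3100 → 4600 m (saturated, 6.5°C/km): ΔT = -6.5 × 1.5 = -9.75°C → T = 0.33°C

0.33°C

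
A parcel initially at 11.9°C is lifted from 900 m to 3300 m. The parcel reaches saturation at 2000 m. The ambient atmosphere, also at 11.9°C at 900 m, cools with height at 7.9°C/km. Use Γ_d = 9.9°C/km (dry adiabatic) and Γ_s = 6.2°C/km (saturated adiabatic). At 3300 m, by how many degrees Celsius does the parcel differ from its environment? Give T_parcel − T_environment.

+0.01°C (parcel warmer than environment)

Parcel:
  Dry to 2000 m: -9.9 × 1.1 km = -10.89°C, so T = 1.01°C.
  Saturated to 3300 m: -6.2 × 1.3 km = -8.06°C, so T = -7.05°C.
Environment:
  Environment to 3300 m: -7.9 × 2.4 km = -18.96°C, so T = -7.06°C.
T_parcel − T_env = -7.05 − (-7.06) = +0.01°C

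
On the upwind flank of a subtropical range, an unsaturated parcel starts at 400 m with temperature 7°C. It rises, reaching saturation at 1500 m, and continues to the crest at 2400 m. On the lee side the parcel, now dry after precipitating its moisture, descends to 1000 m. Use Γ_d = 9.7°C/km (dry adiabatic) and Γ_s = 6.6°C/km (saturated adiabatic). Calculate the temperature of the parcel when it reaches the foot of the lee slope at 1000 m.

400–1500 m, dry: Δz = 1.1 km ⇒ ΔT = -10.67°C; T = -3.67°C
1500–2400 m, saturated: Δz = 0.9 km ⇒ ΔT = -5.94°C; T = -9.61°C
2400–1000 m, dry descent: Δz = 1.4 km ⇒ ΔT = +13.58°C; T = 3.97°C

3.97°C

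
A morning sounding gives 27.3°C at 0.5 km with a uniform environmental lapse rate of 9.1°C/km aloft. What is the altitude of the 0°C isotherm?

Height above start = (27.3 − 0) / 9.1 = 3 km
Altitude = 500 m + 3000 m = 3500 m

3.5 km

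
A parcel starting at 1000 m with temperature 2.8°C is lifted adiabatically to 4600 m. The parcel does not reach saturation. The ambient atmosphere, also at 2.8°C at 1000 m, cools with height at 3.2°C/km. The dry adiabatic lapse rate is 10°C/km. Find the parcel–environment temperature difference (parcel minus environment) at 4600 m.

Parcel:
  1000 → 4600 m (dry, 10°C/km): ΔT = -10 × 3.6 = -36°C → T = -33.2°C
Environment:
  1000 → 4600 m (environment, 3.2°C/km): ΔT = -3.2 × 3.6 = -11.52°C → T = -8.72°C
T_parcel − T_env = -33.2 − (-8.72) = -24.48°C

-24.48°C (parcel cooler than environment)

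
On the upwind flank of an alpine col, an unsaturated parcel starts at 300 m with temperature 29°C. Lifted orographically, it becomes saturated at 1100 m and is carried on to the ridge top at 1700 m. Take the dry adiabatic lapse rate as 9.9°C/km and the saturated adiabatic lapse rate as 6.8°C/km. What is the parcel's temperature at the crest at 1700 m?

From 300 m to 1100 m (dry): cools by 9.9 × 0.8 = 7.92°C, giving 21.08°C.
From 1100 m to 1700 m (saturated): cools by 6.8 × 0.6 = 4.08°C, giving 17°C.

17°C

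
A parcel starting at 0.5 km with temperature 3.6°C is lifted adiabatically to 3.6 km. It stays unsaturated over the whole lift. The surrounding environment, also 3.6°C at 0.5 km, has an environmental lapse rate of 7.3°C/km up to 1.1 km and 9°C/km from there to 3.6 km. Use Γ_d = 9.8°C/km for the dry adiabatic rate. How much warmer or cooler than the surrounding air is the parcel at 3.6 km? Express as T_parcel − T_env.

Parcel:
  500 → 3600 m (dry, 9.8°C/km): ΔT = -9.8 × 3.1 = -30.38°C → T = -26.78°C
Environment:
  500 → 1100 m (environment, lower layer, 7.3°C/km): ΔT = -7.3 × 0.6 = -4.38°C → T = -0.78°C
  1100 → 3600 m (environment, upper layer, 9°C/km): ΔT = -9 × 2.5 = -22.5°C → T = -23.28°C
T_parcel − T_env = -26.78 − (-23.28) = -3.5°C

-3.5°C (parcel cooler than environment)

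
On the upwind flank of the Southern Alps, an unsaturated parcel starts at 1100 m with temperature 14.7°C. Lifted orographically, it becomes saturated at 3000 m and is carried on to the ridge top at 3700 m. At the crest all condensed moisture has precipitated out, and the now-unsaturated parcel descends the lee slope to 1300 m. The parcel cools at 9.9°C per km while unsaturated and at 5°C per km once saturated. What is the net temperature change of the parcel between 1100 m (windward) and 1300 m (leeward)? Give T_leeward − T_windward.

+1.45°C

From 1100 m to 3000 m (dry): cools by 9.9 × 1.9 = 18.81°C, giving -4.11°C.
From 3000 m to 3700 m (saturated): cools by 5 × 0.7 = 3.5°C, giving -7.61°C.
From 3700 m to 1300 m (dry descent): warms by 9.9 × 2.4 = 23.76°C, giving 16.15°C.
Net change vs windward start: 16.15 − 14.7 = +1.45°C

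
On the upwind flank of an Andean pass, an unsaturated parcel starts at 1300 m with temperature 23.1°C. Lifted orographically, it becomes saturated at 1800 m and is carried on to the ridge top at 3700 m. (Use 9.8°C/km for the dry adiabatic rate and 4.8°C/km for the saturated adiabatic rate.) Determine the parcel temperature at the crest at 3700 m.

9.08°C

1300 → 1800 m (dry, 9.8°C/km): ΔT = -9.8 × 0.5 = -4.9°C → T = 18.2°C
1800 → 3700 m (saturated, 4.8°C/km): ΔT = -4.8 × 1.9 = -9.12°C → T = 9.08°C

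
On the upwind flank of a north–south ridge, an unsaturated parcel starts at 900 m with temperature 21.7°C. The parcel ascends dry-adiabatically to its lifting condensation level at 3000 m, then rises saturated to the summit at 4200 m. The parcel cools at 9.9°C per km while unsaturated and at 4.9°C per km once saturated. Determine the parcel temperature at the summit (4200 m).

-4.97°C

900–3000 m, dry: Δz = 2.1 km ⇒ ΔT = -20.79°C; T = 0.91°C
3000–4200 m, saturated: Δz = 1.2 km ⇒ ΔT = -5.88°C; T = -4.97°C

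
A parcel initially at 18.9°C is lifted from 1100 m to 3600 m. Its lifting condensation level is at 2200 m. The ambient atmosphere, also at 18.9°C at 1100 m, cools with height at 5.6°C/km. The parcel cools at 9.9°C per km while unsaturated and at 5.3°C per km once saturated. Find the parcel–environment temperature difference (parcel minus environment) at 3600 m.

Parcel:
  1100 → 2200 m (dry, 9.9°C/km): ΔT = -9.9 × 1.1 = -10.89°C → T = 8.01°C
  2200 → 3600 m (saturated, 5.3°C/km): ΔT = -5.3 × 1.4 = -7.42°C → T = 0.59°C
Environment:
  1100 → 3600 m (environment, 5.6°C/km): ΔT = -5.6 × 2.5 = -14°C → T = 4.9°C
T_parcel − T_env = 0.59 − 4.9 = -4.31°C

-4.31°C (parcel cooler than environment)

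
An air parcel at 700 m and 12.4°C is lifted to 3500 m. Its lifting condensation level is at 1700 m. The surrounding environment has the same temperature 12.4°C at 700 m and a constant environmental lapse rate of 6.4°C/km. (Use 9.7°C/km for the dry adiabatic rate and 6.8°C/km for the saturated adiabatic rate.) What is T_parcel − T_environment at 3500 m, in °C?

Parcel:
  700 → 1700 m (dry, 9.7°C/km): ΔT = -9.7 × 1 = -9.7°C → T = 2.7°C
  1700 → 3500 m (saturated, 6.8°C/km): ΔT = -6.8 × 1.8 = -12.24°C → T = -9.54°C
Environment:
  700 → 3500 m (environment, 6.4°C/km): ΔT = -6.4 × 2.8 = -17.92°C → T = -5.52°C
T_parcel − T_env = -9.54 − (-5.52) = -4.02°C

-4.02°C (parcel cooler than environment)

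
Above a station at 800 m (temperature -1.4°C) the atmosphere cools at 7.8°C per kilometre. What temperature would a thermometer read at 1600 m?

800 → 1600 m (environmental, 7.8°C/km): ΔT = -7.8 × 0.8 = -6.24°C → T = -7.64°C

-7.64°C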